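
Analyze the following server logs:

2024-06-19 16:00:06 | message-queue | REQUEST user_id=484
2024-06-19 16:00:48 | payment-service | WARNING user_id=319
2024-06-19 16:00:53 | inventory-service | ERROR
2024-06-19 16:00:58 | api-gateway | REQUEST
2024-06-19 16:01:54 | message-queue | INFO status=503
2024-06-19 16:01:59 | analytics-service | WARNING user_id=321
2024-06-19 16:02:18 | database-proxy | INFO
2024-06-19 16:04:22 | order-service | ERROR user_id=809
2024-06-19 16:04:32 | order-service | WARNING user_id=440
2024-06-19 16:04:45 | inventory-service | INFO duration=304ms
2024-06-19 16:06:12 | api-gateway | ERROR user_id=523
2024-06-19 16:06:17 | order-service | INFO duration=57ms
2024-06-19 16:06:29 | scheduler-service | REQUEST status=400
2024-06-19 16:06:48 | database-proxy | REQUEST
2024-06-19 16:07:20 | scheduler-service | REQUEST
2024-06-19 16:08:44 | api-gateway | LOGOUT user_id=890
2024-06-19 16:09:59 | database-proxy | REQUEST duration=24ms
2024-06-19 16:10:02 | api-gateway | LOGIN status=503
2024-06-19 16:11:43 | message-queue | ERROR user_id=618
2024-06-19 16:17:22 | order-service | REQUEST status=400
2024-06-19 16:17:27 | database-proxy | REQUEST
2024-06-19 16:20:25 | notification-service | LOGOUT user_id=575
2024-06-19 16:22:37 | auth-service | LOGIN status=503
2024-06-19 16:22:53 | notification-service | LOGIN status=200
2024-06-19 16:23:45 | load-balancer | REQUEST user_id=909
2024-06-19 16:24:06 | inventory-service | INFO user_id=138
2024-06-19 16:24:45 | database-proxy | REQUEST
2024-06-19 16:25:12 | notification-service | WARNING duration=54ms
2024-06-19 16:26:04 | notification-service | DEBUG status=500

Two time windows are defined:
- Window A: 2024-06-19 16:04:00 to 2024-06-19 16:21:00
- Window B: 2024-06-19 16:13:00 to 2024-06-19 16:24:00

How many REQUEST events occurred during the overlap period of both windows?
2

To find overlap events:

1. Window A: 2024-06-19 16:04:00 to 2024-06-19 16:21:00
2. Window B: 2024-06-19 16:13:00 to 2024-06-19 16:24:00
3. Overlap period: 2024-06-19 16:13:00 to 2024-06-19 16:21:00
4. Count REQUEST events in overlap: 2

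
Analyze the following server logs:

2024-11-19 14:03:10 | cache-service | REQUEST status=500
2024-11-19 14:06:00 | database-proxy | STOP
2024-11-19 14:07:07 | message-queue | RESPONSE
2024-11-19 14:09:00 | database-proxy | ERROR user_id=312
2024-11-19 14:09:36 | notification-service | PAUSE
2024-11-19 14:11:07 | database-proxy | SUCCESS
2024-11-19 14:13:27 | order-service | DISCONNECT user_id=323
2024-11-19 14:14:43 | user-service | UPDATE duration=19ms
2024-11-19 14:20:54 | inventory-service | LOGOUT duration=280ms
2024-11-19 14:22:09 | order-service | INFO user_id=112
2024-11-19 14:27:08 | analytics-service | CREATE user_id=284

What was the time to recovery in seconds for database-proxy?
127

To calculate recovery time:

1. Find ERROR event for database-proxy: 2024-11-19 14:09:00
2. Find next SUCCESS event for database-proxy: 2024-11-19 14:11:07
3. Recovery time: 2024-11-19 14:11:07 - 2024-11-19 14:09:00 = 127 seconds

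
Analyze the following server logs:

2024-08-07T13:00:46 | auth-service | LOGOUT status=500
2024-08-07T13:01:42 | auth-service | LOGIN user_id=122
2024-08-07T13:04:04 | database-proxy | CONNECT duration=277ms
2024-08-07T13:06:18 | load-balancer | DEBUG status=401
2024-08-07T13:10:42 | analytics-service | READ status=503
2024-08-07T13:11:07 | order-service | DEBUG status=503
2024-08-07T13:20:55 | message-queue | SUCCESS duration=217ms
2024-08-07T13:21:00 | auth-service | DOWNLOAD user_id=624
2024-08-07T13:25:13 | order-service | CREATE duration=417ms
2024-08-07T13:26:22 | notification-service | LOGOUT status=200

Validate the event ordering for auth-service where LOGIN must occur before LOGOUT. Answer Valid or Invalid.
Invalid

To validate ordering:

1. Required order: LOGIN → LOGOUT
2. Rule: LOGIN must occur before LOGOUT
3. Check actual order of events for auth-service
4. Result: Invalid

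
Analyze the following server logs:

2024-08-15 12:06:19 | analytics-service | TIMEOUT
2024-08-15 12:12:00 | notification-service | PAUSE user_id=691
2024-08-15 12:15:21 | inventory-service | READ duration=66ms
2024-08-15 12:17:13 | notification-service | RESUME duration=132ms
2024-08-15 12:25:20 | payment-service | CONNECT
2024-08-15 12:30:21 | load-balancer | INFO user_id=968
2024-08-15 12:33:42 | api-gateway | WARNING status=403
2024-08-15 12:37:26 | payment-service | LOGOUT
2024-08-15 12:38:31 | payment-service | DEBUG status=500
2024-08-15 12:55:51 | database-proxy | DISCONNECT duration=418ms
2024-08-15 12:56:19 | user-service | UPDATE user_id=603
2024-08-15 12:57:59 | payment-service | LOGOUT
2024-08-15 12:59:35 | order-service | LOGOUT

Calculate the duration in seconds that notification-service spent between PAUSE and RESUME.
313

To calculate state duration:

1. Find PAUSE event for notification-service: 2024-08-15 12:12:00
2. Find RESUME event for notification-service: 2024-08-15 12:17:13
3. Calculate duration: 2024-08-15 12:17:13 - 2024-08-15 12:12:00 = 313 seconds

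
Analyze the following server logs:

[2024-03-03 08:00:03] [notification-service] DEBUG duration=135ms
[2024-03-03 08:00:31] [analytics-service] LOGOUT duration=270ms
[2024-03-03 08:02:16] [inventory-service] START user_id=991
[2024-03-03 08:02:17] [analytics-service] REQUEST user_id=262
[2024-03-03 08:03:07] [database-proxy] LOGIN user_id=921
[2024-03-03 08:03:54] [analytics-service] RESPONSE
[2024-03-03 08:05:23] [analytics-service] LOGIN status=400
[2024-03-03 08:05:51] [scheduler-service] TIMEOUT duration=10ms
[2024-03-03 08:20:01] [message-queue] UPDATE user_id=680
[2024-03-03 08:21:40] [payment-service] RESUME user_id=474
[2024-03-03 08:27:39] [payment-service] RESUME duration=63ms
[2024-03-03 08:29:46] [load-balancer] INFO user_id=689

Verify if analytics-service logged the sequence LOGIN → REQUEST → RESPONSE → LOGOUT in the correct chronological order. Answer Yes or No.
No

To verify sequence order:

1. Find all events in sequence LOGIN → REQUEST → RESPONSE → LOGOUT for analytics-service
2. Extract their timestamps
3. Check if timestamps are in ascending order
4. Result: No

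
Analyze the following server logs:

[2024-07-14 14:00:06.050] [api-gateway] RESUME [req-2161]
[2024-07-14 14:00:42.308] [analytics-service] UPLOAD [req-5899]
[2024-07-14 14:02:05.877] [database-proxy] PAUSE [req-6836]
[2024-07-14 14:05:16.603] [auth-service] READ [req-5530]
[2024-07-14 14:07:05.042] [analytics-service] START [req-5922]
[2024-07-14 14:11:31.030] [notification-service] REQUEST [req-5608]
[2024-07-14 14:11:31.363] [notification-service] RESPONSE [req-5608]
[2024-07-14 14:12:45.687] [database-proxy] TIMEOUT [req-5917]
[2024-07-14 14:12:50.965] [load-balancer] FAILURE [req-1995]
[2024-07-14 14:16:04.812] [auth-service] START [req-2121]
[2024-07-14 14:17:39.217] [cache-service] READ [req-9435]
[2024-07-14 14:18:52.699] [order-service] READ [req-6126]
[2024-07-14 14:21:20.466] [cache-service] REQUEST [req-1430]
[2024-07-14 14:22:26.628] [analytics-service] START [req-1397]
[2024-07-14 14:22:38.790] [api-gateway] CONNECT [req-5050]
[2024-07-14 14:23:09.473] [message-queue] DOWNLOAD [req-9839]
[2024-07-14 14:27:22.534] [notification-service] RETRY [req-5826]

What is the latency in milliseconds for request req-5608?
333

To calculate latency:

1. Find REQUEST with id req-5608: 2024-07-14 14:11:31.030
2. Find RESPONSE with id req-5608: 2024-07-14 14:11:31.363
3. Latency: 2024-07-14 14:11:31.363 - 2024-07-14 14:11:31.030 = 333ms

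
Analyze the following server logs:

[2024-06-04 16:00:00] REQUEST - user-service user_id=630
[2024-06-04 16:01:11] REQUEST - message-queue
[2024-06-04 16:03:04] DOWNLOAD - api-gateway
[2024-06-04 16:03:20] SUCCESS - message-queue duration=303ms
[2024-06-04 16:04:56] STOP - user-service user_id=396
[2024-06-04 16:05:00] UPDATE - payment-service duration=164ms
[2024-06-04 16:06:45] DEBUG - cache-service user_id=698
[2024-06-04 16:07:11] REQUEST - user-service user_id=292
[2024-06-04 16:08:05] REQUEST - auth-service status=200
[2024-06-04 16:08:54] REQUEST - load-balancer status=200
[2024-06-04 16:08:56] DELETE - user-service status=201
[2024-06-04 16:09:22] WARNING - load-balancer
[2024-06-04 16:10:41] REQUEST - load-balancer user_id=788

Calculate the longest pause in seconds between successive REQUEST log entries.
360

To find the longest gap:

1. Extract all REQUEST events in chronological order
2. Calculate time differences between consecutive events
3. Find the maximum difference
4. Longest gap: 360 seconds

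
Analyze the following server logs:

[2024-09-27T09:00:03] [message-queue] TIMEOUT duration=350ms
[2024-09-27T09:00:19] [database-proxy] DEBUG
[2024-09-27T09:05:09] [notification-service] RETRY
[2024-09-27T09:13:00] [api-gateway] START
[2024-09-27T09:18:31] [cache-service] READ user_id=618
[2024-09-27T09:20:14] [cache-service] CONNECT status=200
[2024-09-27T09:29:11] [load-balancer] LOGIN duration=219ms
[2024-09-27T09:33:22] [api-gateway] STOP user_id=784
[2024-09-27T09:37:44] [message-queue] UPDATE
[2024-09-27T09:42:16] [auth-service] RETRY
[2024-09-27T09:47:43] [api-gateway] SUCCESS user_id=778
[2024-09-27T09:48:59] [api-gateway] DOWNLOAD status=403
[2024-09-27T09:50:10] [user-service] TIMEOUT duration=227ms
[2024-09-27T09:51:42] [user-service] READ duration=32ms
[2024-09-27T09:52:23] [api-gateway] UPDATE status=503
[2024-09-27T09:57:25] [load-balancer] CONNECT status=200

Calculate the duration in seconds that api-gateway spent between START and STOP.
1222

To calculate state duration:

1. Find START event for api-gateway: 2024-09-27T09:13:00
2. Find STOP event for api-gateway: 2024-09-27T09:33:22
3. Calculate duration: 2024-09-27T09:33:22 - 2024-09-27T09:13:00 = 1222 seconds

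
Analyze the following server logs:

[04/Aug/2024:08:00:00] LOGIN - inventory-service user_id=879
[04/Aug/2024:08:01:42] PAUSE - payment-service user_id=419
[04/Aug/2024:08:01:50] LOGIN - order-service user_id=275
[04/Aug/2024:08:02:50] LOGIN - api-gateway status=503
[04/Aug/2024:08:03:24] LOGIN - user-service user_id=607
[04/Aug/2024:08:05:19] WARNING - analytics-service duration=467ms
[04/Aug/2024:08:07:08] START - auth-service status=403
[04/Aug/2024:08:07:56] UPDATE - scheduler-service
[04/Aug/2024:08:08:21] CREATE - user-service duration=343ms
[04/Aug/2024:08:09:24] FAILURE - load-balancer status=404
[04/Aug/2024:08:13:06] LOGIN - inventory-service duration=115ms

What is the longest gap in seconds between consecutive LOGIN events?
582

To find the longest gap:

1. Extract all LOGIN events in chronological order
2. Calculate time differences between consecutive events
3. Find the maximum difference
4. Longest gap: 582 seconds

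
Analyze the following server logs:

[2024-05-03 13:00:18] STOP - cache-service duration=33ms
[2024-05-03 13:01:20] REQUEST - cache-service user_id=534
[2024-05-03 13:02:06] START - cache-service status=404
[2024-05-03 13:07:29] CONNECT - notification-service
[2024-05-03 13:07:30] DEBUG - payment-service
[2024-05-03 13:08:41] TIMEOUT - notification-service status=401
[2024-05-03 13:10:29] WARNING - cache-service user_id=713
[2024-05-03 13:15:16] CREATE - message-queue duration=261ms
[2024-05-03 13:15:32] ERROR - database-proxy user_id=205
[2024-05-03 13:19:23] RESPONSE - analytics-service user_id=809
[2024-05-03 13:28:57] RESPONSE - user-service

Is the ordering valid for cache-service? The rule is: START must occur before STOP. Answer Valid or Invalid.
Invalid

To validate ordering:

1. Required order: START → STOP
2. Rule: START must occur before STOP
3. Check actual order of events for cache-service
4. Result: Invalid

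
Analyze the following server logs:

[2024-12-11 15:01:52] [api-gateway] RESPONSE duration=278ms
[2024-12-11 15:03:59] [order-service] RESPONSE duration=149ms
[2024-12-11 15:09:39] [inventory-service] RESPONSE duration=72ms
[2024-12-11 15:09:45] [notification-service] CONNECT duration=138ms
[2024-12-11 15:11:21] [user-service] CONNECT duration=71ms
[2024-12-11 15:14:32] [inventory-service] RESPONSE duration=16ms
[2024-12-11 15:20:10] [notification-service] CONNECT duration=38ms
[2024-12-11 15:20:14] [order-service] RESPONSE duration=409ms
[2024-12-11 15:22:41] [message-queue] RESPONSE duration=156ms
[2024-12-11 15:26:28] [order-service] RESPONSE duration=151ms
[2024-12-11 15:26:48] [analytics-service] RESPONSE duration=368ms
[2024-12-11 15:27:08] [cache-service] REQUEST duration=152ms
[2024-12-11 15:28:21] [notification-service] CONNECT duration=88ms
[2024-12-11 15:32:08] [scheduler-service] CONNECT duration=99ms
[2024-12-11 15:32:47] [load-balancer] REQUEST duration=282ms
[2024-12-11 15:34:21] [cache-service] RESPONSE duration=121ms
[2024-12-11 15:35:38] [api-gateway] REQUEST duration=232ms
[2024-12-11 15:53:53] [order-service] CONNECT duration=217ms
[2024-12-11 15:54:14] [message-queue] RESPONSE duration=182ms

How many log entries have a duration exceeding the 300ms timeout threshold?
2

To count timeouts:

1. Threshold: 300ms
2. Extract duration from each log entry
3. Count entries where duration > 300
4. Timeout count: 2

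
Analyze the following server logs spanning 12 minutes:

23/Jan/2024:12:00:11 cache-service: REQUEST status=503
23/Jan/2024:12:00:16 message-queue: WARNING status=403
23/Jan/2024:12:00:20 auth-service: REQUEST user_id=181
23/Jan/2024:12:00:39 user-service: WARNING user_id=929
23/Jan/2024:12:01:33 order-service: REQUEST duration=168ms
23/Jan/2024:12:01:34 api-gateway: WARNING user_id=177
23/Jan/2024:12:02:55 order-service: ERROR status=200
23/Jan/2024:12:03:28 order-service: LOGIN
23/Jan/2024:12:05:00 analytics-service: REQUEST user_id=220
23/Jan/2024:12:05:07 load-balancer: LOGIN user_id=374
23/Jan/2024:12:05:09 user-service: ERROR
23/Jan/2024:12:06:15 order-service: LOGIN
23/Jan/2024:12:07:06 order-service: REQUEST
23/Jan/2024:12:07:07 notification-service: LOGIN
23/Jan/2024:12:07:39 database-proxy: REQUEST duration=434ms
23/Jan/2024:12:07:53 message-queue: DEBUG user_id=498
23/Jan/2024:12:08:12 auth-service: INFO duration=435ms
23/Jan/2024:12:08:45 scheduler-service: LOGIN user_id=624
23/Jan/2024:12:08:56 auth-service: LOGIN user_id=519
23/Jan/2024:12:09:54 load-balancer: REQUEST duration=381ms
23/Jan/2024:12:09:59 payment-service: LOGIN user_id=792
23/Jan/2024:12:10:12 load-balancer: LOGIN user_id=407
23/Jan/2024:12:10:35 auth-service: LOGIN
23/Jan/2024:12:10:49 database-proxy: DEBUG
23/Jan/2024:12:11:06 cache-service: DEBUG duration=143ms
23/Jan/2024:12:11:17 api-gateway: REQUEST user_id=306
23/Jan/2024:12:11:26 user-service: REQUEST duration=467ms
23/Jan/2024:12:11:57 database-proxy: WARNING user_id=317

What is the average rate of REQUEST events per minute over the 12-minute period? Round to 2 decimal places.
0.75

To calculate the rate:

1. Count total REQUEST events: 9
2. Total time period: 12 minutes
3. Rate = 9 / 12 = 0.75 events per minute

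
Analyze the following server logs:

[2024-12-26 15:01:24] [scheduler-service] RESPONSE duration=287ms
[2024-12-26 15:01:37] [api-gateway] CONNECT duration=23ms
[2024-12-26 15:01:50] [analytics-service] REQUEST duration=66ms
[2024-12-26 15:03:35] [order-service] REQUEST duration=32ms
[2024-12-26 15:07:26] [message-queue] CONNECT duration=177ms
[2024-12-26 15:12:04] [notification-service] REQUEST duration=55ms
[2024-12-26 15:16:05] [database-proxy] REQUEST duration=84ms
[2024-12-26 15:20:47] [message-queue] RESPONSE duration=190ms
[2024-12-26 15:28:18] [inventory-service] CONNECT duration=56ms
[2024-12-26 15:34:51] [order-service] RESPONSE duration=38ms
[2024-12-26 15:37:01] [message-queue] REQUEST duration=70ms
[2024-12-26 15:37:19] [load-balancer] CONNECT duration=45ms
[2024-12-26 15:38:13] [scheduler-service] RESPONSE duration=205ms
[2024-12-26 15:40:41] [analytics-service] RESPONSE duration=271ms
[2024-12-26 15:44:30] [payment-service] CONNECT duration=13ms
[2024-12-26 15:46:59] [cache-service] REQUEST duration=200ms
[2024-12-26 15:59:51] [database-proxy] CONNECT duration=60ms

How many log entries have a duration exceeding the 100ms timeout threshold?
6

To count timeouts:

1. Threshold: 100ms
2. Extract duration from each log entry
3. Count entries where duration > 100
4. Timeout count: 6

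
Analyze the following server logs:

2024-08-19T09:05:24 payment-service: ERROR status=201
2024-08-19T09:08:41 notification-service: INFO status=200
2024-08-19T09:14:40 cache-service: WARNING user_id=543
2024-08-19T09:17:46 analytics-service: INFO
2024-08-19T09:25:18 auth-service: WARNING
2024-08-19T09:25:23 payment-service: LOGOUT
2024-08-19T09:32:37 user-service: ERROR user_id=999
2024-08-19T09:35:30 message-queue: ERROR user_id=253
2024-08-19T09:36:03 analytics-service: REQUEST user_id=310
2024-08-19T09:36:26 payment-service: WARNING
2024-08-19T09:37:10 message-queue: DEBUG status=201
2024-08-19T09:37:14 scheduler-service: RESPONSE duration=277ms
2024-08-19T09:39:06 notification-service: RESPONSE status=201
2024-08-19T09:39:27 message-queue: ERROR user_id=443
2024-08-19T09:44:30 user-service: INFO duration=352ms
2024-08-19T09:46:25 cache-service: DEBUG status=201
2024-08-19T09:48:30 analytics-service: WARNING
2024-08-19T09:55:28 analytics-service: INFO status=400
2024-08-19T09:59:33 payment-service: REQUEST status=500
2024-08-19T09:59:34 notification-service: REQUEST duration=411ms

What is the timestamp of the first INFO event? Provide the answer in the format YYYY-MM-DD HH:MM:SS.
2024-08-19 09:08:41

To find the first event:

1. Filter for all INFO events
2. Sort by timestamp
3. Select the first one
4. Timestamp: 2024-08-19 09:08:41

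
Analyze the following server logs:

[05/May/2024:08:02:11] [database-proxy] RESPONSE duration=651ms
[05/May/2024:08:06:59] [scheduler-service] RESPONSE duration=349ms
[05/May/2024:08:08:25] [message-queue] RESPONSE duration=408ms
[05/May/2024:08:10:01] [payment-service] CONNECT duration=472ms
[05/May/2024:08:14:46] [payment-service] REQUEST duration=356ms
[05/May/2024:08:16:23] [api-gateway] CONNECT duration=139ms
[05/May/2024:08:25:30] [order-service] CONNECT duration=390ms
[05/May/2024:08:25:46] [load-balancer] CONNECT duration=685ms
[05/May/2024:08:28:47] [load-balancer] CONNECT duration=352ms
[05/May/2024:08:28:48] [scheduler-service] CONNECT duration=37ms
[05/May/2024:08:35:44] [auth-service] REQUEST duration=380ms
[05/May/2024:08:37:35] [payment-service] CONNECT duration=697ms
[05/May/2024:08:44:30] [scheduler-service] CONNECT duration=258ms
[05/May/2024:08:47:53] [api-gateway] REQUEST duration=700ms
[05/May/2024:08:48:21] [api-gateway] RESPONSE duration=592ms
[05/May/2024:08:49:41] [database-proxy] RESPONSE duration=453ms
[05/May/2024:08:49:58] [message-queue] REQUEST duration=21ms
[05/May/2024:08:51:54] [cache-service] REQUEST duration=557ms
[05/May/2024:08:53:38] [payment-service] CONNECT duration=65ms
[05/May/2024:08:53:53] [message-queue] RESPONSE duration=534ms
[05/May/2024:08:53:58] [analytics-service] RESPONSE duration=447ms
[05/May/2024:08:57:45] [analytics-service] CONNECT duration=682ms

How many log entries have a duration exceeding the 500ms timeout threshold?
8

To count timeouts:

1. Threshold: 500ms
2. Extract duration from each log entry
3. Count entries where duration > 500
4. Timeout count: 8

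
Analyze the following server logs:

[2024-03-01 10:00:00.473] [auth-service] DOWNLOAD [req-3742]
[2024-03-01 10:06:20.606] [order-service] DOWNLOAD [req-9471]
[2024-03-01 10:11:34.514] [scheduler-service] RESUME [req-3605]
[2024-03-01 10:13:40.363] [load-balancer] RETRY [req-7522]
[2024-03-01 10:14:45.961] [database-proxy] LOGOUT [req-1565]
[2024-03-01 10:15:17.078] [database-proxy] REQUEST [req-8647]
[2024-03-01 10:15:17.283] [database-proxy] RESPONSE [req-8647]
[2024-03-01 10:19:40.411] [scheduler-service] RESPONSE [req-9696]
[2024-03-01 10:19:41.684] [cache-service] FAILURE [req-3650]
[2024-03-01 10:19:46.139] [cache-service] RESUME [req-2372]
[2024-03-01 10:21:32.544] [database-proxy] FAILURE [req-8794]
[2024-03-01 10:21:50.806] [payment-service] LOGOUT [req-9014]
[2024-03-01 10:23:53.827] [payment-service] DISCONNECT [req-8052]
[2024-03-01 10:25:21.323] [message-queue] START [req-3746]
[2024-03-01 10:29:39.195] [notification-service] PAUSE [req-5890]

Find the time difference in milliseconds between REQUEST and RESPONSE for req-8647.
205

To calculate latency:

1. Find REQUEST with id req-8647: 2024-03-01 10:15:17.078
2. Find RESPONSE with id req-8647: 2024-03-01 10:15:17.283
3. Latency: 2024-03-01 10:15:17.283 - 2024-03-01 10:15:17.078 = 205ms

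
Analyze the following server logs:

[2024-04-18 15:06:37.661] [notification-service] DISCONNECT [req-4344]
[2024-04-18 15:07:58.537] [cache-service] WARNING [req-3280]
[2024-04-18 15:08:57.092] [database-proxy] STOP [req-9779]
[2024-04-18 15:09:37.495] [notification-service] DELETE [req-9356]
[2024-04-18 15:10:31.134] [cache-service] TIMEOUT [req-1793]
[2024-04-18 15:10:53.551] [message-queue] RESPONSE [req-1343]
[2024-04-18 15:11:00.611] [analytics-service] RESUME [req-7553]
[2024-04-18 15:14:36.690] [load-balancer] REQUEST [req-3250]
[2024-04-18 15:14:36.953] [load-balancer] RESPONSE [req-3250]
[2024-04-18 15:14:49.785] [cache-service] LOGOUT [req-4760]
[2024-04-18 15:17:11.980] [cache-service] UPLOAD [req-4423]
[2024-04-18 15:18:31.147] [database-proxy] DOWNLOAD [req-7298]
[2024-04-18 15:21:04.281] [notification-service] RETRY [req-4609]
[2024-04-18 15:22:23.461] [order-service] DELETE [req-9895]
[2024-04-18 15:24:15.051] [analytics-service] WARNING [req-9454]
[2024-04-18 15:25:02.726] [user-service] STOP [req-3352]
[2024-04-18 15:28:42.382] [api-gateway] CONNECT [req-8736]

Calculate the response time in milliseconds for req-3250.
263

To calculate latency:

1. Find REQUEST with id req-3250: 2024-04-18 15:14:36.690
2. Find RESPONSE with id req-3250: 2024-04-18 15:14:36.953
3. Latency: 2024-04-18 15:14:36.953 - 2024-04-18 15:14:36.690 = 263ms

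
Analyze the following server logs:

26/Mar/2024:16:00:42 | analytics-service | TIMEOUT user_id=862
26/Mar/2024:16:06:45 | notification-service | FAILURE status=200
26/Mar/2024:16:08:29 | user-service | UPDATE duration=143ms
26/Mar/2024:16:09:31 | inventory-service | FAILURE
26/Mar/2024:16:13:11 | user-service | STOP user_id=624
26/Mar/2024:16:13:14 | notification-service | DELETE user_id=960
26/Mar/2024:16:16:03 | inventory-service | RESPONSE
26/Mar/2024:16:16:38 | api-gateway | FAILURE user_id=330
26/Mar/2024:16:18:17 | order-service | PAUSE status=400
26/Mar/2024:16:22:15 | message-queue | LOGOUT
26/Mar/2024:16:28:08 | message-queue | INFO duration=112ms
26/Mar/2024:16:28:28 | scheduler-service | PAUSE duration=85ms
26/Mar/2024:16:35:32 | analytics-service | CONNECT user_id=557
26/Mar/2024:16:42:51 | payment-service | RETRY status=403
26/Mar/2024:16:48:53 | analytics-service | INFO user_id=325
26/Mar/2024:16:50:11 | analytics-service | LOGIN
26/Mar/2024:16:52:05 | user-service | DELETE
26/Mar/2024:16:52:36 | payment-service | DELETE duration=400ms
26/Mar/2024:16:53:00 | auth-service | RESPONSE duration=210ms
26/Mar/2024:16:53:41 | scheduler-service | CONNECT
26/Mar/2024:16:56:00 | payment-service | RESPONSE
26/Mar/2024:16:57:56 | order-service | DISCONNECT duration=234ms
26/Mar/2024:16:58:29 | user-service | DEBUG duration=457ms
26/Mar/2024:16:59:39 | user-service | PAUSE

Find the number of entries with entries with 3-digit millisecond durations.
6

To find matching entries:

1. Pattern to match: entries with 3-digit millisecond durations
2. Scan each log entry for the pattern
3. Count matches: 6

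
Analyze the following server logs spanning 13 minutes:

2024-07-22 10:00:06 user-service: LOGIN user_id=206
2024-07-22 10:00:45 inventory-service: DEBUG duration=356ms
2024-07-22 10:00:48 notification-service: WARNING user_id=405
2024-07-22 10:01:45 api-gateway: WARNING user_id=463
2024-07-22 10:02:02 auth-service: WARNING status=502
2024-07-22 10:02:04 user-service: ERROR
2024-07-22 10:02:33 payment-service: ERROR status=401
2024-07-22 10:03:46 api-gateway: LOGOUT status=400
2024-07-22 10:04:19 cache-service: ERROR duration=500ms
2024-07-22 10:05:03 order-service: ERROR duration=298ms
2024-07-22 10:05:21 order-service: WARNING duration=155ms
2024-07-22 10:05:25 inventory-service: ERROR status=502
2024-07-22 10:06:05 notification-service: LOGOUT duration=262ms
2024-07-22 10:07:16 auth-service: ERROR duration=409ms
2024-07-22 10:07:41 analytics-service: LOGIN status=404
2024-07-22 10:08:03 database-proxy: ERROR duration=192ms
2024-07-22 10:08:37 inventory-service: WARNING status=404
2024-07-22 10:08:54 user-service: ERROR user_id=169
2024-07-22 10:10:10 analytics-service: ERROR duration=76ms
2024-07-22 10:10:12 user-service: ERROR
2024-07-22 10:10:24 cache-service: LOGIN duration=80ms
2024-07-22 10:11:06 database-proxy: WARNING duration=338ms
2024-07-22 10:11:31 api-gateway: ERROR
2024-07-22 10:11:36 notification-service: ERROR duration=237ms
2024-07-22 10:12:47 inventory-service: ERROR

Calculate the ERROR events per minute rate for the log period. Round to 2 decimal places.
1.0

To calculate the rate:

1. Count total ERROR events: 13
2. Total time period: 13 minutes
3. Rate = 13 / 13 = 1.0 events per minute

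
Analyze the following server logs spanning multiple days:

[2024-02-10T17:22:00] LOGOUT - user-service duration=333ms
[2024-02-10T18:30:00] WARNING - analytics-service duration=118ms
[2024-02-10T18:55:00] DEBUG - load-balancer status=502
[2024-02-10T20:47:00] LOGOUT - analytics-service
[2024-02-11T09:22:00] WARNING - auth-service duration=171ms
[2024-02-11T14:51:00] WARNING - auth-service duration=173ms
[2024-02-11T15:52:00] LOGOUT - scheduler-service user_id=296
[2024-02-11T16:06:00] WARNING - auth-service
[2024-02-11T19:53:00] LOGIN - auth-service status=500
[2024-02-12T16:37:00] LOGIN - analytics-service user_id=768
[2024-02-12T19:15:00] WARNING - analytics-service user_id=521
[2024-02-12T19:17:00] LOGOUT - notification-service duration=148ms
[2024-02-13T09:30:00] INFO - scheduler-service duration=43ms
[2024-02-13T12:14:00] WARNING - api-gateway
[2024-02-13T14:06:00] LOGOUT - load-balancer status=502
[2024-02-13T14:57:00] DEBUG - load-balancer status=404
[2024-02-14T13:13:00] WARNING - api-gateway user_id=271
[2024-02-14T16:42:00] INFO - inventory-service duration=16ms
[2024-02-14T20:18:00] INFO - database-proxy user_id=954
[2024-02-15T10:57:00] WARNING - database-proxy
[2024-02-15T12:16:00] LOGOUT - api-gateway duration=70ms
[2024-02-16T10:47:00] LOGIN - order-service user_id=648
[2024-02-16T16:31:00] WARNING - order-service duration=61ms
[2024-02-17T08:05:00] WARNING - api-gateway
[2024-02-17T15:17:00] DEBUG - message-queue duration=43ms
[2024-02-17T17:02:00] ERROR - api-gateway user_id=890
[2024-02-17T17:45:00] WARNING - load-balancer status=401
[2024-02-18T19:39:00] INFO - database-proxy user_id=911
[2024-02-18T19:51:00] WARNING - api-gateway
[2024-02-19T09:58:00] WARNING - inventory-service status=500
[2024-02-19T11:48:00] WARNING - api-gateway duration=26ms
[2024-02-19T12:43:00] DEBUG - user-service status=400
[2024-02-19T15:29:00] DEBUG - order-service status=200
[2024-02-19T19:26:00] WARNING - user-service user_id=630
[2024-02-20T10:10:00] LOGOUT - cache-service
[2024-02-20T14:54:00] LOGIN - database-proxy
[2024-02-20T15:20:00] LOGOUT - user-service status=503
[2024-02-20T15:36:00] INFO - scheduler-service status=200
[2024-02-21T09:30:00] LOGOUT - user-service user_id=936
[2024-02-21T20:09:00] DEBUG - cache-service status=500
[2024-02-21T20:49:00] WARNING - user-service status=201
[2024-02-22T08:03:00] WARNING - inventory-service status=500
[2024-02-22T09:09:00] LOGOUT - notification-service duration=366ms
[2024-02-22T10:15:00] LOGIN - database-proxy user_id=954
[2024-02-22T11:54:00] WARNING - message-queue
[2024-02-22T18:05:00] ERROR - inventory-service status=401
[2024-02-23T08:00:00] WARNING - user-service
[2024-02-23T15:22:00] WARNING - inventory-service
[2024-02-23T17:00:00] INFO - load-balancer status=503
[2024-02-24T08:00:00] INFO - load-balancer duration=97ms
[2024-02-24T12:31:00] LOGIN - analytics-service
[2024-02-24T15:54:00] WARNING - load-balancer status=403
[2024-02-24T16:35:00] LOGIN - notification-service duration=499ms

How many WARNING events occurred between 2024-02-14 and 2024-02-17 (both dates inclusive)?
5

To filter by date range:

1. Date range: 2024-02-14 through 2024-02-17, both dates inclusive
2. Filter for WARNING events whose date falls in this range
3. Count matching events: 5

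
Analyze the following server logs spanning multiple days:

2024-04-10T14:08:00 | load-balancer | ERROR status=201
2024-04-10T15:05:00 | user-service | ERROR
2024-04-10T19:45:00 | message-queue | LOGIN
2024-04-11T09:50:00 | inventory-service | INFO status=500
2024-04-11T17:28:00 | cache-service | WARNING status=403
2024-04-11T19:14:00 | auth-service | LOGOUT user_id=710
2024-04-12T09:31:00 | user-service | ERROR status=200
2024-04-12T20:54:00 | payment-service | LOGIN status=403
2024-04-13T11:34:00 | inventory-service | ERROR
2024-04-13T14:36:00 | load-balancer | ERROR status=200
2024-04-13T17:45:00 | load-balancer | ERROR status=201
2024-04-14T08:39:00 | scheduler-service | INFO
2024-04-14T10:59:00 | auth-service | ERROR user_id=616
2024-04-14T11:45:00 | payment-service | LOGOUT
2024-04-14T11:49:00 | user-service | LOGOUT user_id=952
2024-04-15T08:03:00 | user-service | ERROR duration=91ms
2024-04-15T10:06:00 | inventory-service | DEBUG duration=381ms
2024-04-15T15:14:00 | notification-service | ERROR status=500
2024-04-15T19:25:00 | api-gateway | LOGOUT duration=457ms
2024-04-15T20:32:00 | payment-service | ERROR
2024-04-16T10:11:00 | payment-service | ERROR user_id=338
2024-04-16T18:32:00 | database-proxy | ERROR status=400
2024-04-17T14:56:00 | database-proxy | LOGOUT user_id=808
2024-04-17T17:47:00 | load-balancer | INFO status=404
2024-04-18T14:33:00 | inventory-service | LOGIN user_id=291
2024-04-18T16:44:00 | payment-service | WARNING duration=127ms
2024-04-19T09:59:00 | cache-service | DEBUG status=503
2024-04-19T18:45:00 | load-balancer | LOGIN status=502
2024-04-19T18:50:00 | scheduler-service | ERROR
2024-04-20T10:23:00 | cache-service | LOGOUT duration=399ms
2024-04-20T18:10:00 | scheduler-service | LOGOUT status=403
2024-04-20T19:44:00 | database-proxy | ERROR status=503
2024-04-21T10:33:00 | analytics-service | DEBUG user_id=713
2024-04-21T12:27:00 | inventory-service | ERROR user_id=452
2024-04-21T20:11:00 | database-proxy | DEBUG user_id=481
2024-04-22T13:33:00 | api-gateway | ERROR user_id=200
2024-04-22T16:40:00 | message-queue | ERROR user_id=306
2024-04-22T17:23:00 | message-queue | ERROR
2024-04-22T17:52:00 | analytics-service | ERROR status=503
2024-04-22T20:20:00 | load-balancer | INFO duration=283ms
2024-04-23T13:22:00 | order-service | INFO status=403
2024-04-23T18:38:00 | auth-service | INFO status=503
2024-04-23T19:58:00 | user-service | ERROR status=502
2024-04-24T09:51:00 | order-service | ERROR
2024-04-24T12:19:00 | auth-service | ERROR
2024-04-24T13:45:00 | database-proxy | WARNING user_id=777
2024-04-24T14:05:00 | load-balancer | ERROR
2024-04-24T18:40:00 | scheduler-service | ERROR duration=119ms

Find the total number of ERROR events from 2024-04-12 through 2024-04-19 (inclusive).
11

To filter by date range:

1. Date range: 2024-04-12 through 2024-04-19, both dates inclusive
2. Filter for ERROR events whose date falls in this range
3. Count matching events: 11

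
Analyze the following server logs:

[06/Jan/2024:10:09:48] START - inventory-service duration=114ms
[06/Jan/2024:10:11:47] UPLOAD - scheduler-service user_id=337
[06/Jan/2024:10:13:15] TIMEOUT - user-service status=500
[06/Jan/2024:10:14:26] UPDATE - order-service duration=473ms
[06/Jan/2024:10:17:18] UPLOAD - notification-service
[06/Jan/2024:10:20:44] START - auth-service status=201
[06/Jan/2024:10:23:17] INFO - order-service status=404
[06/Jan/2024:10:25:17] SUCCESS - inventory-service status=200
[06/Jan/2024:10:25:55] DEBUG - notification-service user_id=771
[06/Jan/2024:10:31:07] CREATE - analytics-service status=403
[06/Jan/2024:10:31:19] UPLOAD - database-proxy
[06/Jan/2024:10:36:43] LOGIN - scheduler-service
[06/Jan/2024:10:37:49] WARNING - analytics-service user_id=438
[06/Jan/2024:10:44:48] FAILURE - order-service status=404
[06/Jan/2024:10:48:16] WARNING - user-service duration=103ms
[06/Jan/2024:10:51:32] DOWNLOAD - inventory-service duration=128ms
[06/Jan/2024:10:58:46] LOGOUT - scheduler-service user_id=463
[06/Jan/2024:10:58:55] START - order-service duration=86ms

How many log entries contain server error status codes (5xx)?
1

To find matching entries:

1. Pattern to match: server error status codes (5xx)
2. Scan each log entry for the pattern
3. Count matches: 1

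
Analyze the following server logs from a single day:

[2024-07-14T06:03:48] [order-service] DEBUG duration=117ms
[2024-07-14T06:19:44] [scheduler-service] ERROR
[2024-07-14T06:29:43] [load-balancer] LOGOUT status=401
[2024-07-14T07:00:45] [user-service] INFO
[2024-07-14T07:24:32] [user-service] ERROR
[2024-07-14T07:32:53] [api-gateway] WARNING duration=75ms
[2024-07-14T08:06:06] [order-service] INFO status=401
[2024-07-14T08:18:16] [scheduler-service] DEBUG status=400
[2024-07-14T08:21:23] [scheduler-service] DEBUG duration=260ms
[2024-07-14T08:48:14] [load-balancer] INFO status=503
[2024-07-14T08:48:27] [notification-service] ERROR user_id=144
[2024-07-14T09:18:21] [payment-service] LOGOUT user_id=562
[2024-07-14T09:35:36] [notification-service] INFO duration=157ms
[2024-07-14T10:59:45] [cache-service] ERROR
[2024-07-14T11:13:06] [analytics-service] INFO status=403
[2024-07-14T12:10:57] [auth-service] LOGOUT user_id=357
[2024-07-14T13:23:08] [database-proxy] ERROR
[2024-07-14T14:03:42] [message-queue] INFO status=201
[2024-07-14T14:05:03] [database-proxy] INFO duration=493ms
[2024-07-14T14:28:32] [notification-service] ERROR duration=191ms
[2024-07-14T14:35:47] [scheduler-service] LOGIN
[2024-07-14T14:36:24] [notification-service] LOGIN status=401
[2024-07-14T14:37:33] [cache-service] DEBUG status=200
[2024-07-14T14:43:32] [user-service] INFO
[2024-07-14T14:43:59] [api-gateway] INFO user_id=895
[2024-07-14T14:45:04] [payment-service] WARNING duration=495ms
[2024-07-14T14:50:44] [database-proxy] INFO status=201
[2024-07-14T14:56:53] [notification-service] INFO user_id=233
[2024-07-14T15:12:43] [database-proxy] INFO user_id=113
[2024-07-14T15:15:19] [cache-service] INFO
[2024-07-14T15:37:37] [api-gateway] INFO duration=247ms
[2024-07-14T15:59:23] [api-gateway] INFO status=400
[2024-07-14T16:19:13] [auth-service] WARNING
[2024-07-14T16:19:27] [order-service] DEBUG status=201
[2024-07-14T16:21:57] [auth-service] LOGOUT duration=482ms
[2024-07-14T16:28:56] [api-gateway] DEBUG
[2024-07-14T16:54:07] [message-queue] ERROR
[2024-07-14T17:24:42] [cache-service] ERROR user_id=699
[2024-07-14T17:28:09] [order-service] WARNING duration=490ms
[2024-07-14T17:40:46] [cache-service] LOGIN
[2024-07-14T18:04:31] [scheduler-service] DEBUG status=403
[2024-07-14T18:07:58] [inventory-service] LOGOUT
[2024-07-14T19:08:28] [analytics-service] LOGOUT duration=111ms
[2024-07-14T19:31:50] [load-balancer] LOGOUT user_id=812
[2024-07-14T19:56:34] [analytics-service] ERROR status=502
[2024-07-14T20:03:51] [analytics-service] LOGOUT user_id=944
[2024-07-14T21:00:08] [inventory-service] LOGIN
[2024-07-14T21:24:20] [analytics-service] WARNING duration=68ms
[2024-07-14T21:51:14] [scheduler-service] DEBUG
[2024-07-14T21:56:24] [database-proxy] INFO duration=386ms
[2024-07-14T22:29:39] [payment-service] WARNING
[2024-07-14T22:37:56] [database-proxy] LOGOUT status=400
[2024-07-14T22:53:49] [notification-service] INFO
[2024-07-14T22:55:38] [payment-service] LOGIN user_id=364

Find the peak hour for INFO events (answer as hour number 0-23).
14

To find the peak hour:

1. Group all INFO events by hour
2. Count events in each hour
3. Find hour with maximum count
4. Peak hour: 14 (with 6 events)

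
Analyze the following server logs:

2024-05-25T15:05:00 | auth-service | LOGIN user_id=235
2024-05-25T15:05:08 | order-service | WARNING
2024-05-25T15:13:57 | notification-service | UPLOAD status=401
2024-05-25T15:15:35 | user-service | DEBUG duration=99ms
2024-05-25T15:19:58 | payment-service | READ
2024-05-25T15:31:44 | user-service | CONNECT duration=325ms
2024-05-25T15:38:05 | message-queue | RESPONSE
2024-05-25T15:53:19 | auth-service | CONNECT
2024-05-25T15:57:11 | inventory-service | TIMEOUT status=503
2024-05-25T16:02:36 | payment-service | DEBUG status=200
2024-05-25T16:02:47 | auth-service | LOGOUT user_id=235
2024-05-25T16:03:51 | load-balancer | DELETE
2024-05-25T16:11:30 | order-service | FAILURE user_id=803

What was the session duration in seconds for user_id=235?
3467

To calculate session duration:

1. Find LOGIN event for user_id=235: 2024-05-25T15:05:00
2. Find LOGOUT event for user_id=235: 2024-05-25T16:02:47
3. Session duration: 2024-05-25T16:02:47 - 2024-05-25T15:05:00 = 3467 seconds (57 minutes)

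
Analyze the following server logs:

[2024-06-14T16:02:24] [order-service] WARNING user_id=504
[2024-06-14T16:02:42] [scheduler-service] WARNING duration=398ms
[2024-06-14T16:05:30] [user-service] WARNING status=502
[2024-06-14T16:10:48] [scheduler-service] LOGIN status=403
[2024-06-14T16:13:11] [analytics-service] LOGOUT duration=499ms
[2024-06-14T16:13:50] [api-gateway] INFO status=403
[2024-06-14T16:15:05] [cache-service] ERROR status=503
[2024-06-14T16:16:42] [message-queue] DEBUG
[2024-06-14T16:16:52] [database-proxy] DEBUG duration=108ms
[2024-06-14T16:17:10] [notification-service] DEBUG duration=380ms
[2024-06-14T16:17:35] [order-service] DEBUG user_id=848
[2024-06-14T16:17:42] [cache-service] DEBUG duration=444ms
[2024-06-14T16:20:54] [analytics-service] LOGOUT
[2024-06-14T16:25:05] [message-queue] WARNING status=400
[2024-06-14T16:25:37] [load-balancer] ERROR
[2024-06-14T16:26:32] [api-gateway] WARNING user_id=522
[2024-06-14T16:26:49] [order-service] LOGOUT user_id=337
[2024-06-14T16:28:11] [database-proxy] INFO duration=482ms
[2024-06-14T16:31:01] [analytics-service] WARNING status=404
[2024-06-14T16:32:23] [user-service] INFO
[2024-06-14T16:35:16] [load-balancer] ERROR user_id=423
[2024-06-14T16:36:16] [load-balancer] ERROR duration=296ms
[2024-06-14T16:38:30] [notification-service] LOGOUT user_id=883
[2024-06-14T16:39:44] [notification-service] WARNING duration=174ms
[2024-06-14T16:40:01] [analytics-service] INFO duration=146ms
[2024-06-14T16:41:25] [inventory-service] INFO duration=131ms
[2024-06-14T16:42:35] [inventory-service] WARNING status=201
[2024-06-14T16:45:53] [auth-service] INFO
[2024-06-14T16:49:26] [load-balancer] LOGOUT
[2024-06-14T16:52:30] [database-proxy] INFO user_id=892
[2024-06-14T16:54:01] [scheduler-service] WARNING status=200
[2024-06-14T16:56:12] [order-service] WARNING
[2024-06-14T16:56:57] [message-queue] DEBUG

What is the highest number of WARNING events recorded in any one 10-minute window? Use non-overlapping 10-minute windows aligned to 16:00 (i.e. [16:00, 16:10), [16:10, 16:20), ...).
3

To find the burst window:

1. Divide the log period into non-overlapping 10-minute windows starting at 16:00
2. Count WARNING events in each window
3. Find the window with maximum count
4. Maximum events in a window: 3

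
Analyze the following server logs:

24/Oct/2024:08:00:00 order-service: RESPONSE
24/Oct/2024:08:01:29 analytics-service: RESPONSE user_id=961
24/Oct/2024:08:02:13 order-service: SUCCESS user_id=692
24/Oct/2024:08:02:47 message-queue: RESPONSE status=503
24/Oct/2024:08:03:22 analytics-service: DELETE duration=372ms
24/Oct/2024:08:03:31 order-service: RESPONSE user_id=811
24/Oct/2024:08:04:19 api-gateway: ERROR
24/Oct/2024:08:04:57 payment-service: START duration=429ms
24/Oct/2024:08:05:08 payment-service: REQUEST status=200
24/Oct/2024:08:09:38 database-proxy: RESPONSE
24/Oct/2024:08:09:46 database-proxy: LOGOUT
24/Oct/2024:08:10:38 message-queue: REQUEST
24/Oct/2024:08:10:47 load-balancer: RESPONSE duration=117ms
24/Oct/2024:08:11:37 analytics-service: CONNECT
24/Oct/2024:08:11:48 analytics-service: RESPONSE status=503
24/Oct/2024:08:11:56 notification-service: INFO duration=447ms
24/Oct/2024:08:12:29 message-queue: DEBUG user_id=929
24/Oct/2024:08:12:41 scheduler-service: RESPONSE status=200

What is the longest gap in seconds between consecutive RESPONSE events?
367

To find the longest gap:

1. Extract all RESPONSE events in chronological order
2. Calculate time differences between consecutive events
3. Find the maximum difference
4. Longest gap: 367 seconds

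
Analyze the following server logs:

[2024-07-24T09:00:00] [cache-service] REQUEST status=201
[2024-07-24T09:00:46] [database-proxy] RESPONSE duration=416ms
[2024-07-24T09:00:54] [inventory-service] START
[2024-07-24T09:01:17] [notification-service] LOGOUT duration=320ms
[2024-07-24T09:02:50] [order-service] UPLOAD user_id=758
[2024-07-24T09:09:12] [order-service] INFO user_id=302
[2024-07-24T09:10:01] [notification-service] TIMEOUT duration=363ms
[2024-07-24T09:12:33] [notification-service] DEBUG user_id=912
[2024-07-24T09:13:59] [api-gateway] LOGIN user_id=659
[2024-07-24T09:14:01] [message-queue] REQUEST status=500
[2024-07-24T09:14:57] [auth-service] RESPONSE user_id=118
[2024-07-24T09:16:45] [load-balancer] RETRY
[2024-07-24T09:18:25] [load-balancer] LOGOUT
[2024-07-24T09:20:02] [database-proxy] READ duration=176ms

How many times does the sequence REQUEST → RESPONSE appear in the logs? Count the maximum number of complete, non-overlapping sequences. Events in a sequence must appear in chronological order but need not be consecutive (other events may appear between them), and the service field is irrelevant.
2

To count sequences:

1. Look for pattern: REQUEST → RESPONSE
2. Greedily scan the log in chronological order, matching each sequence element in turn (ignoring service)
3. Each time the full pattern completes, increment the count and restart matching from the next event
4. Complete non-overlapping sequences found: 2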